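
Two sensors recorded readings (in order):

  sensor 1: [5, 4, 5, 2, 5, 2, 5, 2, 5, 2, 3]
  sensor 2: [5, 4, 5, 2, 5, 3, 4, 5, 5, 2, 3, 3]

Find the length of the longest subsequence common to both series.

9

Pick 5 (sensor 1 #1, sensor 2 #1), then 4 (sensor 1 #2, sensor 2 #2), then 5 (sensor 1 #3, sensor 2 #3), then 2 (sensor 1 #4, sensor 2 #4), then 5 (sensor 1 #5, sensor 2 #5), then 5 (sensor 1 #7, sensor 2 #8), then 5 (sensor 1 #9, sensor 2 #9), then 2 (sensor 1 #10, sensor 2 #10), then 3 (sensor 1 #11, sensor 2 #12); all 9 values appear in both, in order. dp[11][12] = 9 confirms this is the maximum.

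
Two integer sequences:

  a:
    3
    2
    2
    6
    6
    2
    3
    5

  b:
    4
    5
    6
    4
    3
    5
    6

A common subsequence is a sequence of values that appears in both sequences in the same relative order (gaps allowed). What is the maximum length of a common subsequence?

3

Match 6 [4,3]; then 3 [7,5]; then 5 [8,6] — 3 values in the same relative order in both, and the DP table's final entry dp[8][7] is also 3, so no common subsequence is longer.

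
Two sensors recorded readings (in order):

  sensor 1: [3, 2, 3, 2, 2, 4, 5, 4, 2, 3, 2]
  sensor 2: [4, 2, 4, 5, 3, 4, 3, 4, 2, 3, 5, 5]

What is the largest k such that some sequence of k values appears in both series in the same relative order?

Let dp[i][j] be the LCS length of the first i values of sensor 1 and the first j values of sensor 2. dp[i][j] = dp[i-1][j-1]+1 when the i-th and j-th values match, else max(dp[i-1][j], dp[i][j-1]).
    ·  4  2  4  5  3  4  3  4  2  3  5  5
 ·  0  0  0  0  0  0  0  0  0  0  0  0  0
 3  0  0  0  0  0  1  1  1  1  1  1  1  1
 2  0  0  1  1  1  1  1  1  1  2  2  2  2
 3  0  0  1  1  1  2  2  2  2  2  3  3  3
 2  0  0  1  1  1  2  2  2  2  3  3  3  3
 2  0  0  1  1  1  2  2  2  2  3  3  3  3
 4  0  1  1  2  2  2  3  3  3  3  3  3  3
 5  0  1  1  2  3  3  3  3  3  3  3  4  4
 4  0  1  1  2  3  3  4  4  4  4  4  4  4
 2  0  1  2  2  3  3  4  4  4  5  5  5  5
 3  0  1  2  2  3  4  4  5  5  5  6  6  6
 2  0  1  2  2  3  4  4  5  5  6  6  6  6
dp[11][12] = 6. One LCS (by backtracking along matches): 2, 3, 4, 4, 2, 3.

6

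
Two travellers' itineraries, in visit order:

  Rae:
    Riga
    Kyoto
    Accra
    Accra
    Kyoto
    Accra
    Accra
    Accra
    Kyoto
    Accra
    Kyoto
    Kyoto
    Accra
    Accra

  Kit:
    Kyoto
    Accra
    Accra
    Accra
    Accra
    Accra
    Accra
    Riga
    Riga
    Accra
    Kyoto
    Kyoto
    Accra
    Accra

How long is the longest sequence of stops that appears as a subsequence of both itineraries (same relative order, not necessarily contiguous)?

11

Taking Kyoto [2,1]; then Accra [3,3]; then Accra [4,4]; then Accra [6,5]; then Accra [7,6]; then Accra [8,7]; then Accra [10,10]; then Kyoto [11,11]; then Kyoto [12,12]; then Accra [13,13]; then Accra [14,14] gives a common subsequence of length 11. The LCS DP gives dp[14][14] = 11, so this is optimal.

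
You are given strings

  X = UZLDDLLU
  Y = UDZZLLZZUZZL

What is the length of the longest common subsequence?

One common subsequence of length 5: U at X[1]=Y[1], Z at X[2]=Y[4], L at X[3]=Y[5], L at X[6]=Y[6], L at X[7]=Y[12]. dp[8][12] = 5 confirms this is the maximum.

5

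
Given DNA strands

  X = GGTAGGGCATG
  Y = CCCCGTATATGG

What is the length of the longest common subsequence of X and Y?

Let dp[i][j] be the LCS length of the first i bases of X and the first j bases of Y. dp[i][j] = dp[i-1][j-1]+1 when the i-th and j-th bases match, else max(dp[i-1][j], dp[i][j-1]).
    ·  C  C  C  C  G  T  A  T  A  T  G  G
 ·  0  0  0  0  0  0  0  0  0  0  0  0  0
 G  0  0  0  0  0  1  1  1  1  1  1  1  1
 G  0  0  0  0  0  1  1  1  1  1  1  2  2
 T  0  0  0  0  0  1  2  2  2  2  2  2  2
 A  0  0  0  0  0  1  2  3  3  3  3  3  3
 G  0  0  0  0  0  1  2  3  3  3  3  4  4
 G  0  0  0  0  0  1  2  3  3  3  3  4  5
 G  0  0  0  0  0  1  2  3  3  3  3  4  5
 C  0  1  1  1  1  1  2  3  3  3  3  4  5
 A  0  1  1  1  1  1  2  3  3  4  4  4  5
 T  0  1  1  1  1  1  2  3  4  4  5  5  5
 G  0  1  1  1  1  2  2  3  4  4  5  6  6
dp[11][12] = 6. One LCS (by backtracking along matches): GTAATG.

6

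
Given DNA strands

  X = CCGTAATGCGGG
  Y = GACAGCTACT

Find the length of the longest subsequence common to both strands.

Let dp[i][j] be the LCS length of the first i bases of X and the first j bases of Y. dp[i][j] = dp[i-1][j-1]+1 when the i-th and j-th bases match, else max(dp[i-1][j], dp[i][j-1]).
    ·  G  A  C  A  G  C  T  A  C  T
 ·  0  0  0  0  0  0  0  0  0  0  0
 C  0  0  0  1  1  1  1  1  1  1  1
 C  0  0  0  1  1  1  2  2  2  2  2
 G  0  1  1  1  1  2  2  2  2  2  2
 T  0  1  1  1  1  2  2  3  3  3  3
 A  0  1  2  2  2  2  2  3  4  4  4
 A  0  1  2  2  3  3  3  3  4  4  4
 T  0  1  2  2  3  3  3  4  4  4  5
 G  0  1  2  2  3  4  4  4  4  4  5
 C  0  1  2  3  3  4  5  5  5  5  5
 G  0  1  2  3  3  4  5  5  5  5  5
 G  0  1  2  3  3  4  5  5  5  5  5
 G  0  1  2  3  3  4  5  5  5  5  5
dp[12][10] = 5. One LCS (by backtracking along matches): CCTAT.

5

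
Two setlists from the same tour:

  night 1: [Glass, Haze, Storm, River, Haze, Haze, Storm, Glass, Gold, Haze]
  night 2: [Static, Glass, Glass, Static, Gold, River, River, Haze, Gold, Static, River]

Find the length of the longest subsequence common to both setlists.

Pick Glass [1,3], River [4,7], Haze [6,8], Gold [9,9]; all 4 songs appear in both, in order. Since dp[10][11] = 4, nothing longer is possible.

4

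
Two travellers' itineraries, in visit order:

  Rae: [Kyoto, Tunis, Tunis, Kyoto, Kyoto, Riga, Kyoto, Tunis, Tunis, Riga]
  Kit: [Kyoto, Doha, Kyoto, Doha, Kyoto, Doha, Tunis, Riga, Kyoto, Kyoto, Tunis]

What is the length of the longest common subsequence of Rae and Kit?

Taking Kyoto [1,1] → Kyoto [4,3] → Kyoto [5,5] → Riga [6,8] → Kyoto [7,10] → Tunis [9,11] gives a common subsequence of length 6, and the DP table's final entry dp[10][11] is also 6, so no common subsequence is longer.

6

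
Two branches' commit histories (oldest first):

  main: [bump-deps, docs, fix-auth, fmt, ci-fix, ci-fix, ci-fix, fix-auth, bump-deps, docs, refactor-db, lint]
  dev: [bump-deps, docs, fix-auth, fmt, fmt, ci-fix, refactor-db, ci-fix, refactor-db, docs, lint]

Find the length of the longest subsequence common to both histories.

8

Taking bump-deps at main[1]=dev[1], then docs at main[2]=dev[2], then fix-auth at main[3]=dev[3], then fmt at main[4]=dev[5], then ci-fix at main[5]=dev[6], then ci-fix at main[6]=dev[8], then docs at main[10]=dev[10], then lint at main[12]=dev[11] gives a common subsequence of length 8. Since dp[12][11] = 8, nothing longer is possible.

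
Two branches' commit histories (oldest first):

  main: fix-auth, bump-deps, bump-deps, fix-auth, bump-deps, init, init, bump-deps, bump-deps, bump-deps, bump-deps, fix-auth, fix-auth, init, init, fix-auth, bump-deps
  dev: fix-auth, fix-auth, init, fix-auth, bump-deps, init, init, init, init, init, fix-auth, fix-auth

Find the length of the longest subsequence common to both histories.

8

Taking fix-auth at main[1]=dev[2]; then fix-auth at main[4]=dev[4]; then bump-deps at main[5]=dev[5]; then init at main[6]=dev[7]; then init at main[7]=dev[8]; then init at main[14]=dev[9]; then init at main[15]=dev[10]; then fix-auth at main[16]=dev[12] gives a common subsequence of length 8. dp[17][12] = 8 confirms this is the maximum.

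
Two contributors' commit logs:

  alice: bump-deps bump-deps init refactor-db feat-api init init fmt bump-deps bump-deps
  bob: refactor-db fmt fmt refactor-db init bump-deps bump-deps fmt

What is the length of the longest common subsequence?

Pick refactor-db (alice #4, bob #4), init (alice #7, bob #5), bump-deps (alice #9, bob #6), bump-deps (alice #10, bob #7); all 4 commits appear in both, in order. The LCS DP gives dp[10][8] = 4, so this is optimal.

4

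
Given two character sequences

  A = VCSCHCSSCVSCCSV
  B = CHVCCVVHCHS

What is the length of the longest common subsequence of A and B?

Taking C [4,1] → H [5,2] → C [6,4] → C [9,5] → V [10,7] → C [12,9] → S [14,11] gives a common subsequence of length 7. dp[15][11] = 7 confirms this is the maximum.

7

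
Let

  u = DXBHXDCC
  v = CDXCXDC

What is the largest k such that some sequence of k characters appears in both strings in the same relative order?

5

Let dp[i][j] be the LCS length of the first i characters of u and the first j characters of v. dp[i][j] = dp[i-1][j-1]+1 when the i-th and j-th characters match, else max(dp[i-1][j], dp[i][j-1]).
    ·  C  D  X  C  X  D  C
 ·  0  0  0  0  0  0  0  0
 D  0  0  1  1  1  1  1  1
 X  0  0  1  2  2  2  2  2
 B  0  0  1  2  2  2  2  2
 H  0  0  1  2  2  2  2  2
 X  0  0  1  2  2  3  3  3
 D  0  0  1  2  2  3  4  4
 C  0  1  1  2  3  3  4  5
 C  0  1  1  2  3  3  4  5
dp[8][7] = 5. One LCS (by backtracking along matches): DXXDC.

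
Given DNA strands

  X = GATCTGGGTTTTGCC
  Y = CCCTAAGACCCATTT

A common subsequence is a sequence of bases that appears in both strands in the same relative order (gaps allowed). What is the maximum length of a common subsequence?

Taking G (X #1, Y #7); then A (X #2, Y #8); then C (X #4, Y #11); then T (X #10, Y #13); then T (X #11, Y #14); then T (X #12, Y #15) gives a common subsequence of length 6. dp[15][15] = 6 confirms this is the maximum.

6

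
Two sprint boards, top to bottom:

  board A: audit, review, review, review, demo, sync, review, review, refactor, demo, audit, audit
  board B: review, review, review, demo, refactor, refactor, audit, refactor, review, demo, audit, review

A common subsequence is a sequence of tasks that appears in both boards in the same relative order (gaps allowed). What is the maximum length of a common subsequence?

Pick review (board A #2, board B #1) → review (board A #3, board B #2) → review (board A #4, board B #3) → demo (board A #5, board B #4) → review (board A #8, board B #9) → demo (board A #10, board B #10) → audit (board A #11, board B #11); all 7 tasks appear in both, in order. The LCS DP gives dp[12][12] = 7, so this is optimal.

7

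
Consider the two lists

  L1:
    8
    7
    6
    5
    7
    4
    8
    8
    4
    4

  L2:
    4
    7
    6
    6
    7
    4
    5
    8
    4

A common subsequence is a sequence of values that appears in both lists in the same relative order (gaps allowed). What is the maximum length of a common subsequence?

6

One common subsequence of length 6: 7 (L1 #2, L2 #2); then 6 (L1 #3, L2 #4); then 7 (L1 #5, L2 #5); then 4 (L1 #6, L2 #6); then 8 (L1 #8, L2 #8); then 4 (L1 #10, L2 #9). The LCS DP gives dp[10][9] = 6, so this is optimal.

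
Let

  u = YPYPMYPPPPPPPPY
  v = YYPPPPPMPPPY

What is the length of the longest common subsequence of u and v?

11

One common subsequence of length 11: Y [1,1], then Y [3,2], then P [4,3], then P [7,4], then P [8,5], then P [9,6], then P [10,7], then P [12,9], then P [13,10], then P [14,11], then Y [15,12], and the DP table's final entry dp[15][12] is also 11, so no common subsequence is longer.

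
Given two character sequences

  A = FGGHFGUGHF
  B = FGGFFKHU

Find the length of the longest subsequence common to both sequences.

5

Let dp[i][j] be the LCS length of the first i characters of A and the first j characters of B. dp[i][j] = dp[i-1][j-1]+1 when the i-th and j-th characters match, else max(dp[i-1][j], dp[i][j-1]).
    ·  F  G  G  F  F  K  H  U
 ·  0  0  0  0  0  0  0  0  0
 F  0  1  1  1  1  1  1  1  1
 G  0  1  2  2  2  2  2  2  2
 G  0  1  2  3  3  3  3  3  3
 H  0  1  2  3  3  3  3  4  4
 F  0  1  2  3  4  4  4  4  4
 G  0  1  2  3  4  4  4  4  4
 U  0  1  2  3  4  4  4  4  5
 G  0  1  2  3  4  4  4  4  5
 H  0  1  2  3  4  4  4  5  5
 F  0  1  2  3  4  5  5  5  5
dp[10][8] = 5. One LCS (by backtracking along matches): FGGHU.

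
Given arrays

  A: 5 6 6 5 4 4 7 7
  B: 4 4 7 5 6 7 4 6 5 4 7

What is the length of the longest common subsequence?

Let dp[i][j] be the LCS length of the first i values of A and the first j values of B. dp[i][j] = dp[i-1][j-1]+1 when the i-th and j-th values match, else max(dp[i-1][j], dp[i][j-1]).
    ·  4  4  7  5  6  7  4  6  5  4  7
 ·  0  0  0  0  0  0  0  0  0  0  0  0
 5  0  0  0  0  1  1  1  1  1  1  1  1
 6  0  0  0  0  1  2  2  2  2  2  2  2
 6  0  0  0  0  1  2  2  2  3  3  3  3
 5  0  0  0  0  1  2  2  2  3  4  4  4
 4  0  1  1  1  1  2  2  3  3  4  5  5
 4  0  1  2  2  2  2  2  3  3  4  5  5
 7  0  1  2  3  3  3  3  3  3  4  5  6
 7  0  1  2  3  3  3  4  4  4  4  5  6
dp[8][11] = 6. One LCS (by backtracking along matches): 5, 6, 6, 5, 4, 7.

6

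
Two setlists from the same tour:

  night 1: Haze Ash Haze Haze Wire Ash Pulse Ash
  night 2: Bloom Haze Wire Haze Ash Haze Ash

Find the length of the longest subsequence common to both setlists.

Pick Haze [1,4] → Ash [2,5] → Haze [4,6] → Ash [8,7]; all 4 songs appear in both, in order. The LCS DP gives dp[8][7] = 4, so this is optimal.

4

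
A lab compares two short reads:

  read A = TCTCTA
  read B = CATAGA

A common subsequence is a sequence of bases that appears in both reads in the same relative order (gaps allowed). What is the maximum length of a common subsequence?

Taking C [2,1], T [3,3], A [6,6] gives a common subsequence of length 3, and the DP table's final entry dp[6][6] is also 3, so no common subsequence is longer.

3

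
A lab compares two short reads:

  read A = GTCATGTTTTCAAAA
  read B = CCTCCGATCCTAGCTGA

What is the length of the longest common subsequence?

7

Match G at read A[1]=read B[6], T at read A[2]=read B[8], C at read A[3]=read B[10], A at read A[4]=read B[12], T at read A[5]=read B[15], G at read A[6]=read B[16], A at read A[15]=read B[17] — 7 bases in the same relative order in both. dp[15][17] = 7 confirms this is the maximum.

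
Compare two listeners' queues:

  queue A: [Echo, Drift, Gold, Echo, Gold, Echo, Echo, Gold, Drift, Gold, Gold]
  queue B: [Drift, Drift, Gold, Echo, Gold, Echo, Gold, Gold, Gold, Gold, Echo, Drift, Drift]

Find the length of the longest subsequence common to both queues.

8

Taking Drift (queue A #2, queue B #2) → Gold (queue A #3, queue B #3) → Echo (queue A #4, queue B #4) → Gold (queue A #5, queue B #5) → Echo (queue A #6, queue B #6) → Gold (queue A #8, queue B #8) → Gold (queue A #10, queue B #9) → Gold (queue A #11, queue B #10) gives a common subsequence of length 8. dp[11][13] = 8 confirms this is the maximum.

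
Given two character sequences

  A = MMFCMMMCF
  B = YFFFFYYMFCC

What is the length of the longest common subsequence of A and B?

Let dp[i][j] be the LCS length of the first i characters of A and the first j characters of B. dp[i][j] = dp[i-1][j-1]+1 when the i-th and j-th characters match, else max(dp[i-1][j], dp[i][j-1]).
    ·  Y  F  F  F  F  Y  Y  M  F  C  C
 ·  0  0  0  0  0  0  0  0  0  0  0  0
 M  0  0  0  0  0  0  0  0  1  1  1  1
 M  0  0  0  0  0  0  0  0  1  1  1  1
 F  0  0  1  1  1  1  1  1  1  2  2  2
 C  0  0  1  1  1  1  1  1  1  2  3  3
 M  0  0  1  1  1  1  1  1  2  2  3  3
 M  0  0  1  1  1  1  1  1  2  2  3  3
 M  0  0  1  1  1  1  1  1  2  2  3  3
 C  0  0  1  1  1  1  1  1  2  2  3  4
 F  0  0  1  2  2  2  2  2  2  3  3  4
dp[9][11] = 4. One LCS (by backtracking along matches): MFCC.

4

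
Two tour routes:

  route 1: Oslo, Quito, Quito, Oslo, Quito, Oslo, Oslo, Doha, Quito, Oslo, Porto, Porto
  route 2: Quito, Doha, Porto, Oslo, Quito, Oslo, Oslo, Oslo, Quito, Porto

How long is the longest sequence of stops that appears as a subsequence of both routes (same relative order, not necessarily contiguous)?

7

Taking Oslo (route 1 #1, route 2 #4), then Quito (route 1 #3, route 2 #5), then Oslo (route 1 #4, route 2 #6), then Oslo (route 1 #6, route 2 #7), then Oslo (route 1 #7, route 2 #8), then Quito (route 1 #9, route 2 #9), then Porto (route 1 #12, route 2 #10) gives a common subsequence of length 7, and the DP table's final entry dp[12][10] is also 7, so no common subsequence is longer.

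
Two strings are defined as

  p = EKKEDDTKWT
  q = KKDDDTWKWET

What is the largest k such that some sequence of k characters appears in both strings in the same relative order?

8

Pick K at p[2]=q[1]; then K at p[3]=q[2]; then D at p[5]=q[4]; then D at p[6]=q[5]; then T at p[7]=q[6]; then K at p[8]=q[8]; then W at p[9]=q[9]; then T at p[10]=q[11]; all 8 characters appear in both, in order. The LCS DP gives dp[10][11] = 8, so this is optimal.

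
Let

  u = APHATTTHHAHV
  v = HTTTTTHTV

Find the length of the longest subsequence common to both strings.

Let dp[i][j] be the LCS length of the first i characters of u and the first j characters of v. dp[i][j] = dp[i-1][j-1]+1 when the i-th and j-th characters match, else max(dp[i-1][j], dp[i][j-1]).
    ·  H  T  T  T  T  T  H  T  V
 ·  0  0  0  0  0  0  0  0  0  0
 A  0  0  0  0  0  0  0  0  0  0
 P  0  0  0  0  0  0  0  0  0  0
 H  0  1  1  1  1  1  1  1  1  1
 A  0  1  1  1  1  1  1  1  1  1
 T  0  1  2  2  2  2  2  2  2  2
 T  0  1  2  3  3  3  3  3  3  3
 T  0  1  2  3  4  4  4  4  4  4
 H  0  1  2  3  4  4  4  5  5  5
 H  0  1  2  3  4  4  4  5  5  5
 A  0  1  2  3  4  4  4  5  5  5
 H  0  1  2  3  4  4  4  5  5  5
 V  0  1  2  3  4  4  4  5  5  6
dp[12][9] = 6. One LCS (by backtracking along matches): HTTTHV.

6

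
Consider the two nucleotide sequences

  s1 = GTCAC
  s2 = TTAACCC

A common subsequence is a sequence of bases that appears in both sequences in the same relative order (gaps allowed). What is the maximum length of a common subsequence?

3

Pick T (s1 #2, s2 #2) → C (s1 #3, s2 #6) → C (s1 #5, s2 #7); all 3 bases appear in both, in order. The LCS DP gives dp[5][7] = 3, so this is optimal.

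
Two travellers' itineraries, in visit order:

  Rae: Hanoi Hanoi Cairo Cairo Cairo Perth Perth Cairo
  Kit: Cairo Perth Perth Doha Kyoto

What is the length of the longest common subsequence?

3

Taking Cairo [5,1], Perth [6,2], Perth [7,3] gives a common subsequence of length 3. The LCS DP gives dp[8][5] = 3, so this is optimal.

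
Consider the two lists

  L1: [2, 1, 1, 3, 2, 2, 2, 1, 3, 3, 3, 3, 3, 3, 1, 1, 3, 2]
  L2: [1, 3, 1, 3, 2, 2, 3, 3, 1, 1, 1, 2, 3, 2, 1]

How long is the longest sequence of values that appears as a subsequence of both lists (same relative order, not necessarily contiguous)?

Taking 1 [2,1], then 1 [3,3], then 3 [4,4], then 2 [6,5], then 2 [7,6], then 3 [9,7], then 3 [10,8], then 1 [15,10], then 1 [16,11], then 3 [17,13], then 2 [18,14] gives a common subsequence of length 11, and the DP table's final entry dp[18][15] is also 11, so no common subsequence is longer.

11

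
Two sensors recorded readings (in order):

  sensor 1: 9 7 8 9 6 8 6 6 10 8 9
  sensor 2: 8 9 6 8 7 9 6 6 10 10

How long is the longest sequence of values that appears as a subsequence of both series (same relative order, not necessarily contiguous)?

7

One common subsequence of length 7: 8 (sensor 1 #3, sensor 2 #1), 9 (sensor 1 #4, sensor 2 #2), 6 (sensor 1 #5, sensor 2 #3), 8 (sensor 1 #6, sensor 2 #4), 6 (sensor 1 #7, sensor 2 #7), 6 (sensor 1 #8, sensor 2 #8), 10 (sensor 1 #9, sensor 2 #10). dp[11][10] = 7 confirms this is the maximum.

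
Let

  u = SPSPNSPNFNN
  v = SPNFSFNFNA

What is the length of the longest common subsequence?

Taking S at u[3]=v[1], P at u[4]=v[2], N at u[5]=v[3], S at u[6]=v[5], N at u[8]=v[7], F at u[9]=v[8], N at u[10]=v[9] gives a common subsequence of length 7, and the DP table's final entry dp[11][10] is also 7, so no common subsequence is longer.

7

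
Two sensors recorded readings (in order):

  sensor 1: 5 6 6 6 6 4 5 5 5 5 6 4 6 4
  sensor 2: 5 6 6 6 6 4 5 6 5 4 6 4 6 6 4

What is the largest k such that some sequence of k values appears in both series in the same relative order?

12

Match 5 (sensor 1 #1, sensor 2 #1); then 6 (sensor 1 #2, sensor 2 #2); then 6 (sensor 1 #3, sensor 2 #3); then 6 (sensor 1 #4, sensor 2 #4); then 6 (sensor 1 #5, sensor 2 #5); then 4 (sensor 1 #6, sensor 2 #6); then 5 (sensor 1 #7, sensor 2 #7); then 5 (sensor 1 #8, sensor 2 #9); then 6 (sensor 1 #11, sensor 2 #11); then 4 (sensor 1 #12, sensor 2 #12); then 6 (sensor 1 #13, sensor 2 #14); then 4 (sensor 1 #14, sensor 2 #15) — 12 values in the same relative order in both. dp[14][15] = 12 confirms this is the maximum.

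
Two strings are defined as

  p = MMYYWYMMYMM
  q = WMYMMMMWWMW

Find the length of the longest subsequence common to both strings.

6

Pick M (p #1, q #2), M (p #2, q #4), M (p #7, q #5), M (p #8, q #6), M (p #10, q #7), M (p #11, q #10); all 6 characters appear in both, in order. dp[11][11] = 6 confirms this is the maximum.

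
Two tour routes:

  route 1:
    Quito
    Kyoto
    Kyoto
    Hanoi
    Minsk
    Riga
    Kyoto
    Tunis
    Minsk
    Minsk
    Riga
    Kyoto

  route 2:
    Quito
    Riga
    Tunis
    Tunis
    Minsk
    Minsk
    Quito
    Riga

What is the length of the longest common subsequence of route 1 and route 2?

Pick Quito [1,1], Riga [6,2], Tunis [8,4], Minsk [9,5], Minsk [10,6], Riga [11,8]; all 6 stops appear in both, in order, and the DP table's final entry dp[12][8] is also 6, so no common subsequence is longer.

6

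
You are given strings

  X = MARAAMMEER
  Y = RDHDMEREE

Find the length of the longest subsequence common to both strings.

4

Taking M [1,5], R [3,7], E [8,8], E [9,9] gives a common subsequence of length 4. dp[10][9] = 4 confirms this is the maximum.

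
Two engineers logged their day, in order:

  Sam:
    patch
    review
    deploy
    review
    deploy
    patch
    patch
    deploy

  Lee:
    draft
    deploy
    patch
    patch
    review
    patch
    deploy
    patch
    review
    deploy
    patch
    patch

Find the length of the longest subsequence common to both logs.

Taking patch (Sam #1, Lee #4); then review (Sam #2, Lee #5); then deploy (Sam #3, Lee #7); then review (Sam #4, Lee #9); then deploy (Sam #5, Lee #10); then patch (Sam #6, Lee #11); then patch (Sam #7, Lee #12) gives a common subsequence of length 7. dp[8][12] = 7 confirms this is the maximum.

7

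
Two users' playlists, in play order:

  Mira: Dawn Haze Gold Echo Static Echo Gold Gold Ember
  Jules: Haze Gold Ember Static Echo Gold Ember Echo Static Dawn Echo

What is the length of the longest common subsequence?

One common subsequence of length 6: Haze (Mira #2, Jules #1); then Gold (Mira #3, Jules #2); then Static (Mira #5, Jules #4); then Echo (Mira #6, Jules #5); then Gold (Mira #8, Jules #6); then Ember (Mira #9, Jules #7). Since dp[9][11] = 6, nothing longer is possible.

6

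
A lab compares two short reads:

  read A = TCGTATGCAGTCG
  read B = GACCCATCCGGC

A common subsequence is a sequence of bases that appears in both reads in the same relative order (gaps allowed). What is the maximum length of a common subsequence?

7

One common subsequence of length 7: G (read A #3, read B #1), A (read A #5, read B #2), C (read A #8, read B #5), A (read A #9, read B #6), T (read A #11, read B #7), C (read A #12, read B #9), G (read A #13, read B #11). The LCS DP gives dp[13][12] = 7, so this is optimal.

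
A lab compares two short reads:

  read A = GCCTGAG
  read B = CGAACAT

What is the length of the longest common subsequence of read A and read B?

3

Match G at read A[1]=read B[2], then C at read A[2]=read B[5], then T at read A[4]=read B[7] — 3 bases in the same relative order in both. The LCS DP gives dp[7][7] = 3, so this is optimal.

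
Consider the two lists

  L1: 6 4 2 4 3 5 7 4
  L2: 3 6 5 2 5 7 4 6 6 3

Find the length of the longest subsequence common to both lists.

5

Match 6 at L1[1]=L2[2], 2 at L1[3]=L2[4], 5 at L1[6]=L2[5], 7 at L1[7]=L2[6], 4 at L1[8]=L2[7] — 5 values in the same relative order in both. The LCS DP gives dp[8][10] = 5, so this is optimal.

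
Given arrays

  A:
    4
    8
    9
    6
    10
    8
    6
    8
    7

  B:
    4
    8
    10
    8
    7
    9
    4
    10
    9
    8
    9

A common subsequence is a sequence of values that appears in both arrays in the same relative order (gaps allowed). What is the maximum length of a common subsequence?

Let dp[i][j] be the LCS length of the first i values of A and the first j values of B. dp[i][j] = dp[i-1][j-1]+1 when the i-th and j-th values match, else max(dp[i-1][j], dp[i][j-1]).
    ·  4  8 10  8  7  9  4 10  9  8  9
 ·  0  0  0  0  0  0  0  0  0  0  0  0
 4  0  1  1  1  1  1  1  1  1  1  1  1
 8  0  1  2  2  2  2  2  2  2  2  2  2
 9  0  1  2  2  2  2  3  3  3  3  3  3
 6  0  1  2  2  2  2  3  3  3  3  3  3
10  0  1  2  3  3  3  3  3  4  4  4  4
 8  0  1  2  3  4  4  4  4  4  4  5  5
 6  0  1  2  3  4  4  4  4  4  4  5  5
 8  0  1  2  3  4  4  4  4  4  4  5  5
 7  0  1  2  3  4  5  5  5  5  5  5  5
dp[9][11] = 5. One LCS (by backtracking along matches): 4, 8, 9, 10, 8.

5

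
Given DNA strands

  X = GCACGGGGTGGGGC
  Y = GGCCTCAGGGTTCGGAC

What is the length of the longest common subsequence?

10

Taking G (X #1, Y #2); then C (X #2, Y #6); then A (X #3, Y #7); then G (X #5, Y #8); then G (X #6, Y #9); then G (X #7, Y #10); then T (X #9, Y #12); then G (X #10, Y #14); then G (X #11, Y #15); then C (X #14, Y #17) gives a common subsequence of length 10. The LCS DP gives dp[14][17] = 10, so this is optimal.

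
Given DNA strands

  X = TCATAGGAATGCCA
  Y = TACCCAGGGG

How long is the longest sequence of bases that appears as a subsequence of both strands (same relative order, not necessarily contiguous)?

Pick T at X[1]=Y[1] → C at X[2]=Y[5] → A at X[3]=Y[6] → G at X[6]=Y[8] → G at X[7]=Y[9] → G at X[11]=Y[10]; all 6 bases appear in both, in order, and the DP table's final entry dp[14][10] is also 6, so no common subsequence is longer.

6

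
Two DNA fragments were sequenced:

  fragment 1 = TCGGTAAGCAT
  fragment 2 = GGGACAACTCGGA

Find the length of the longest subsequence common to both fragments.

6

Let dp[i][j] be the LCS length of the first i bases of fragment 1 and the first j bases of fragment 2. dp[i][j] = dp[i-1][j-1]+1 when the i-th and j-th bases match, else max(dp[i-1][j], dp[i][j-1]).
    ·  G  G  G  A  C  A  A  C  T  C  G  G  A
 ·  0  0  0  0  0  0  0  0  0  0  0  0  0  0
 T  0  0  0  0  0  0  0  0  0  1  1  1  1  1
 C  0  0  0  0  0  1  1  1  1  1  2  2  2  2
 G  0  1  1  1  1  1  1  1  1  1  2  3  3  3
 G  0  1  2  2  2  2  2  2  2  2  2  3  4  4
 T  0  1  2  2  2  2  2  2  2  3  3  3  4  4
 A  0  1  2  2  3  3  3  3  3  3  3  3  4  5
 A  0  1  2  2  3  3  4  4  4  4  4  4  4  5
 G  0  1  2  3  3  3  4  4  4  4  4  5  5  5
 C  0  1  2  3  3  4  4  4  5  5  5  5  5  5
 A  0  1  2  3  4  4  5  5  5  5  5  5  5  6
 T  0  1  2  3  4  4  5  5  5  6  6  6  6  6
dp[11][13] = 6. One LCS (by backtracking along matches): GGAAGA.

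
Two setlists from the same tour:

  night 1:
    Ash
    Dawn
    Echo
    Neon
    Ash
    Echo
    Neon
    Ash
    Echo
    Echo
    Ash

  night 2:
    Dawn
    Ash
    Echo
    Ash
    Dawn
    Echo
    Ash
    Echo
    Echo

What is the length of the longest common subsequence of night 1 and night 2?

Pick Ash (night 1 #1, night 2 #2), Echo (night 1 #3, night 2 #3), Ash (night 1 #5, night 2 #4), Echo (night 1 #6, night 2 #6), Ash (night 1 #8, night 2 #7), Echo (night 1 #9, night 2 #8), Echo (night 1 #10, night 2 #9); all 7 songs appear in both, in order, and the DP table's final entry dp[11][9] is also 7, so no common subsequence is longer.

7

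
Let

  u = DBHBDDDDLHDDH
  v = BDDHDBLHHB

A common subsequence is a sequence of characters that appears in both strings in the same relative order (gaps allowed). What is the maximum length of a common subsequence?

7

Let dp[i][j] be the LCS length of the first i characters of u and the first j characters of v. dp[i][j] = dp[i-1][j-1]+1 when the i-th and j-th characters match, else max(dp[i-1][j], dp[i][j-1]).
    ·  B  D  D  H  D  B  L  H  H  B
 ·  0  0  0  0  0  0  0  0  0  0  0
 D  0  0  1  1  1  1  1  1  1  1  1
 B  0  1  1  1  1  1  2  2  2  2  2
 H  0  1  1  1  2  2  2  2  3  3  3
 B  0  1  1  1  2  2  3  3  3  3  4
 D  0  1  2  2  2  3  3  3  3  3  4
 D  0  1  2  3  3  3  3  3  3  3  4
 D  0  1  2  3  3  4  4  4  4  4  4
 D  0  1  2  3  3  4  4  4  4  4  4
 L  0  1  2  3  3  4  4  5  5  5  5
 H  0  1  2  3  4  4  4  5  6  6  6
 D  0  1  2  3  4  5  5  5  6  6  6
 D  0  1  2  3  4  5  5  5  6  6  6
 H  0  1  2  3  4  5  5  5  6  7  7
dp[13][10] = 7. One LCS (by backtracking along matches): BDDDLHH.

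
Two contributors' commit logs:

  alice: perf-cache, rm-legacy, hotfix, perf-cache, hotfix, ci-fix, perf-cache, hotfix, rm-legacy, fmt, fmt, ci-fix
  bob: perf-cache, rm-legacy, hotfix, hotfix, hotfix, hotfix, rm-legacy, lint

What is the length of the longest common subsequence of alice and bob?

6

Taking perf-cache (alice #1, bob #1), then rm-legacy (alice #2, bob #2), then hotfix (alice #3, bob #4), then hotfix (alice #5, bob #5), then hotfix (alice #8, bob #6), then rm-legacy (alice #9, bob #7) gives a common subsequence of length 6. dp[12][8] = 6 confirms this is the maximum.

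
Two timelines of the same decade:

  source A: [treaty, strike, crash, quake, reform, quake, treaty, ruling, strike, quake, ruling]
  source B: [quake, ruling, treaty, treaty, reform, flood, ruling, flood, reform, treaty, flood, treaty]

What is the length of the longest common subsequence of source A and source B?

One common subsequence of length 3: treaty [1,4], then reform [5,9], then treaty [7,12]. dp[11][12] = 3 confirms this is the maximum.

3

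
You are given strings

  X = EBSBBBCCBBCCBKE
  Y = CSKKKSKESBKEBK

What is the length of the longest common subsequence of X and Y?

One common subsequence of length 5: E at X[1]=Y[8], S at X[3]=Y[9], B at X[4]=Y[10], B at X[13]=Y[13], K at X[14]=Y[14]. The LCS DP gives dp[15][14] = 5, so this is optimal.

5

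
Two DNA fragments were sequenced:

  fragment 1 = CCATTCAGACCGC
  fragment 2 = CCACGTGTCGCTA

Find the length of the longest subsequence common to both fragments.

Match C (fragment 1 #1, fragment 2 #1); then C (fragment 1 #2, fragment 2 #2); then A (fragment 1 #3, fragment 2 #3); then T (fragment 1 #4, fragment 2 #6); then T (fragment 1 #5, fragment 2 #8); then C (fragment 1 #6, fragment 2 #9); then G (fragment 1 #8, fragment 2 #10); then A (fragment 1 #9, fragment 2 #13) — 8 bases in the same relative order in both. Since dp[13][13] = 8, nothing longer is possible.

8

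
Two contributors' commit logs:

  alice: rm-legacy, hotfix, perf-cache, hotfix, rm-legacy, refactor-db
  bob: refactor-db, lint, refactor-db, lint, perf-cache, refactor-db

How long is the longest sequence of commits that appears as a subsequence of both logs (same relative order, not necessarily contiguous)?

2

One common subsequence of length 2: perf-cache at alice[3]=bob[5]; then refactor-db at alice[6]=bob[6]. dp[6][6] = 2 confirms this is the maximum.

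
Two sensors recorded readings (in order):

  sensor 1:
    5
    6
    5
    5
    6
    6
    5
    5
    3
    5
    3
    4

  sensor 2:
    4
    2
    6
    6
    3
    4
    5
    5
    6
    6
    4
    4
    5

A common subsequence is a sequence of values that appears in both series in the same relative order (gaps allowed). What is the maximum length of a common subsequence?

6

Taking 6 at sensor 1[2]=sensor 2[4] → 5 at sensor 1[3]=sensor 2[7] → 5 at sensor 1[4]=sensor 2[8] → 6 at sensor 1[5]=sensor 2[9] → 6 at sensor 1[6]=sensor 2[10] → 5 at sensor 1[10]=sensor 2[13] gives a common subsequence of length 6. dp[12][13] = 6 confirms this is the maximum.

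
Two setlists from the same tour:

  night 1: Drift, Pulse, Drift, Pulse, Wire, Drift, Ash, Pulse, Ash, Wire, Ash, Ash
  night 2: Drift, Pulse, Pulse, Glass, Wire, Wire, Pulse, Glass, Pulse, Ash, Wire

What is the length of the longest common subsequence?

7

Taking Drift [1,1] → Pulse [2,2] → Pulse [4,3] → Wire [5,6] → Pulse [8,9] → Ash [9,10] → Wire [10,11] gives a common subsequence of length 7. dp[12][11] = 7 confirms this is the maximum.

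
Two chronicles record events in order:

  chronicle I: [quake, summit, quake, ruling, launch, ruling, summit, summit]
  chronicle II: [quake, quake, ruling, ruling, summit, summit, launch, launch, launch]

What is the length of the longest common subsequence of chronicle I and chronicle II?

6

Pick quake [1,1], quake [3,2], ruling [4,3], ruling [6,4], summit [7,5], summit [8,6]; all 6 events appear in both, in order. The LCS DP gives dp[8][9] = 6, so this is optimal.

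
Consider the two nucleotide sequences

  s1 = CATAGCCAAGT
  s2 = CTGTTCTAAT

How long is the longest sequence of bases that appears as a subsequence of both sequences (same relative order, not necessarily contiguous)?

Let dp[i][j] be the LCS length of the first i bases of s1 and the first j bases of s2. dp[i][j] = dp[i-1][j-1]+1 when the i-th and j-th bases match, else max(dp[i-1][j], dp[i][j-1]).
    ·  C  T  G  T  T  C  T  A  A  T
 ·  0  0  0  0  0  0  0  0  0  0  0
 C  0  1  1  1  1  1  1  1  1  1  1
 A  0  1  1  1  1  1  1  1  2  2  2
 T  0  1  2  2  2  2  2  2  2  2  3
 A  0  1  2  2  2  2  2  2  3  3  3
 G  0  1  2  3  3  3  3  3  3  3  3
 C  0  1  2  3  3  3  4  4  4  4  4
 C  0  1  2  3  3  3  4  4  4  4  4
 A  0  1  2  3  3  3  4  4  5  5  5
 A  0  1  2  3  3  3  4  4  5  6  6
 G  0  1  2  3  3  3  4  4  5  6  6
 T  0  1  2  3  4  4  4  5  5  6  7
dp[11][10] = 7. One LCS (by backtracking along matches): CTGCAAT.

7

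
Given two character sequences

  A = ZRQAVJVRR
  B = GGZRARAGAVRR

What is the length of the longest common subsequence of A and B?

6

Let dp[i][j] be the LCS length of the first i characters of A and the first j characters of B. dp[i][j] = dp[i-1][j-1]+1 when the i-th and j-th characters match, else max(dp[i-1][j], dp[i][j-1]).
    ·  G  G  Z  R  A  R  A  G  A  V  R  R
 ·  0  0  0  0  0  0  0  0  0  0  0  0  0
 Z  0  0  0  1  1  1  1  1  1  1  1  1  1
 R  0  0  0  1  2  2  2  2  2  2  2  2  2
 Q  0  0  0  1  2  2  2  2  2  2  2  2  2
 A  0  0  0  1  2  3  3  3  3  3  3  3  3
 V  0  0  0  1  2  3  3  3  3  3  4  4  4
 J  0  0  0  1  2  3  3  3  3  3  4  4  4
 V  0  0  0  1  2  3  3  3  3  3  4  4  4
 R  0  0  0  1  2  3  4  4  4  4  4  5  5
 R  0  0  0  1  2  3  4  4  4  4  4  5  6
dp[9][12] = 6. One LCS (by backtracking along matches): ZRAVRR.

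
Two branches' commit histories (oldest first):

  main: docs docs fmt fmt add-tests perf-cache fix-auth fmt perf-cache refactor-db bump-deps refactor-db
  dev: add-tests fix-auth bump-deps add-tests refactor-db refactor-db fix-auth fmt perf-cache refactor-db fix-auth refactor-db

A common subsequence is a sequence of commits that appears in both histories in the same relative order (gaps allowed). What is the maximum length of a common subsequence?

Pick add-tests at main[5]=dev[4], then fix-auth at main[7]=dev[7], then fmt at main[8]=dev[8], then perf-cache at main[9]=dev[9], then refactor-db at main[10]=dev[10], then refactor-db at main[12]=dev[12]; all 6 commits appear in both, in order, and the DP table's final entry dp[12][12] is also 6, so no common subsequence is longer.

6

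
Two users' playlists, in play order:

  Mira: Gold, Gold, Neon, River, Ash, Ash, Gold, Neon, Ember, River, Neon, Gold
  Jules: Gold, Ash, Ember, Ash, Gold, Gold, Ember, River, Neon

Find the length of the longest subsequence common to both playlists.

Match Gold (Mira #2, Jules #1), then Ash (Mira #5, Jules #2), then Ash (Mira #6, Jules #4), then Gold (Mira #7, Jules #6), then Ember (Mira #9, Jules #7), then River (Mira #10, Jules #8), then Neon (Mira #11, Jules #9) — 7 songs in the same relative order in both, and the DP table's final entry dp[12][9] is also 7, so no common subsequence is longer.

7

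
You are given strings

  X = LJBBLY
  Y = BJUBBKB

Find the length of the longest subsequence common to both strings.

3

Taking J [2,2]; then B [3,5]; then B [4,7] gives a common subsequence of length 3. Since dp[6][7] = 3, nothing longer is possible.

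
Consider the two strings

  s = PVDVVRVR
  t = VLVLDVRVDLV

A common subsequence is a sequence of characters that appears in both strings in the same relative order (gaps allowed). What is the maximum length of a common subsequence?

Let dp[i][j] be the LCS length of the first i characters of s and the first j characters of t. dp[i][j] = dp[i-1][j-1]+1 when the i-th and j-th characters match, else max(dp[i-1][j], dp[i][j-1]).
    ·  V  L  V  L  D  V  R  V  D  L  V
 ·  0  0  0  0  0  0  0  0  0  0  0  0
 P  0  0  0  0  0  0  0  0  0  0  0  0
 V  0  1  1  1  1  1  1  1  1  1  1  1
 D  0  1  1  1  1  2  2  2  2  2  2  2
 V  0  1  1  2  2  2  3  3  3  3  3  3
 V  0  1  1  2  2  2  3  3  4  4  4  4
 R  0  1  1  2  2  2  3  4  4  4  4  4
 V  0  1  1  2  2  2  3  4  5  5  5  5
 R  0  1  1  2  2  2  3  4  5  5  5  5
dp[8][11] = 5. One LCS (by backtracking along matches): VDVVV.

5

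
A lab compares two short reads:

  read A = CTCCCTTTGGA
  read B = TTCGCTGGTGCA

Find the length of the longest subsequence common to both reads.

7

Let dp[i][j] be the LCS length of the first i bases of read A and the first j bases of read B. dp[i][j] = dp[i-1][j-1]+1 when the i-th and j-th bases match, else max(dp[i-1][j], dp[i][j-1]).
    ·  T  T  C  G  C  T  G  G  T  G  C  A
 ·  0  0  0  0  0  0  0  0  0  0  0  0  0
 C  0  0  0  1  1  1  1  1  1  1  1  1  1
 T  0  1  1  1  1  1  2  2  2  2  2  2  2
 C  0  1  1  2  2  2  2  2  2  2  2  3  3
 C  0  1  1  2  2  3  3  3  3  3  3  3  3
 C  0  1  1  2  2  3  3  3  3  3  3  4  4
 T  0  1  2  2  2  3  4  4  4  4  4  4  4
 T  0  1  2  2  2  3  4  4  4  5  5  5  5
 T  0  1  2  2  2  3  4  4  4  5  5  5  5
 G  0  1  2  2  3  3  4  5  5  5  6  6  6
 G  0  1  2  2  3  3  4  5  6  6  6  6  6
 A  0  1  2  2  3  3  4  5  6  6  6  6  7
dp[11][12] = 7. One LCS (by backtracking along matches): TCCTTGA.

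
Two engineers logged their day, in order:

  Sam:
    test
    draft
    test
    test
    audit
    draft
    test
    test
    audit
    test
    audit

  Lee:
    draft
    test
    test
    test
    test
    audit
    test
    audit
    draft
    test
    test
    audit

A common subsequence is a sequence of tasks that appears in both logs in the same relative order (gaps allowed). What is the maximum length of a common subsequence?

8

Pick test [1,4] → test [3,5] → test [4,7] → audit [5,8] → draft [6,9] → test [8,10] → test [10,11] → audit [11,12]; all 8 tasks appear in both, in order. The LCS DP gives dp[11][12] = 8, so this is optimal.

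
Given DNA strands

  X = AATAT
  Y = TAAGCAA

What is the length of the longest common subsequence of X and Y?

3

One common subsequence of length 3: A (X #1, Y #3), A (X #2, Y #6), A (X #4, Y #7). Since dp[5][7] = 3, nothing longer is possible.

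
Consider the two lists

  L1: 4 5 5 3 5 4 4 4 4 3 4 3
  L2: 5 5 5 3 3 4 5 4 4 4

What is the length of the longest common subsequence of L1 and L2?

7

Let dp[i][j] be the LCS length of the first i values of L1 and the first j values of L2. dp[i][j] = dp[i-1][j-1]+1 when the i-th and j-th values match, else max(dp[i-1][j], dp[i][j-1]).
    ·  5  5  5  3  3  4  5  4  4  4
 ·  0  0  0  0  0  0  0  0  0  0  0
 4  0  0  0  0  0  0  1  1  1  1  1
 5  0  1  1  1  1  1  1  2  2  2  2
 5  0  1  2  2  2  2  2  2  2  2  2
 3  0  1  2  2  3  3  3  3  3  3  3
 5  0  1  2  3  3  3  3  4  4  4  4
 4  0  1  2  3  3  3  4  4  5  5  5
 4  0  1  2  3  3  3  4  4  5  6  6
 4  0  1  2  3  3  3  4  4  5  6  7
 4  0  1  2  3  3  3  4  4  5  6  7
 3  0  1  2  3  4  4  4  4  5  6  7
 4  0  1  2  3  4  4  5  5  5  6  7
 3  0  1  2  3  4  5  5  5  5  6  7
dp[12][10] = 7. One LCS (by backtracking along matches): 5, 5, 3, 5, 4, 4, 4.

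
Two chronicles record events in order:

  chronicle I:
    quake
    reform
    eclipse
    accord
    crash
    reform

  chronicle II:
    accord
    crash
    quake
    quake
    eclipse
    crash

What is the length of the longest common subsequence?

3

Pick quake [1,4], then eclipse [3,5], then crash [5,6]; all 3 events appear in both, in order. dp[6][6] = 3 confirms this is the maximum.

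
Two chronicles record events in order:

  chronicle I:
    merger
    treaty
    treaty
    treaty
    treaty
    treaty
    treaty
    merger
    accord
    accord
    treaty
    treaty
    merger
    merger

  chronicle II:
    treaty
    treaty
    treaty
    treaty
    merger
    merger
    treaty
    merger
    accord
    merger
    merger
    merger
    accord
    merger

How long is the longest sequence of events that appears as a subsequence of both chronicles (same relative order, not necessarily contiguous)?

Taking treaty [2,1] → treaty [3,2] → treaty [4,3] → treaty [5,4] → treaty [7,7] → merger [8,8] → accord [9,9] → accord [10,13] → merger [14,14] gives a common subsequence of length 9. The LCS DP gives dp[14][14] = 9, so this is optimal.

9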